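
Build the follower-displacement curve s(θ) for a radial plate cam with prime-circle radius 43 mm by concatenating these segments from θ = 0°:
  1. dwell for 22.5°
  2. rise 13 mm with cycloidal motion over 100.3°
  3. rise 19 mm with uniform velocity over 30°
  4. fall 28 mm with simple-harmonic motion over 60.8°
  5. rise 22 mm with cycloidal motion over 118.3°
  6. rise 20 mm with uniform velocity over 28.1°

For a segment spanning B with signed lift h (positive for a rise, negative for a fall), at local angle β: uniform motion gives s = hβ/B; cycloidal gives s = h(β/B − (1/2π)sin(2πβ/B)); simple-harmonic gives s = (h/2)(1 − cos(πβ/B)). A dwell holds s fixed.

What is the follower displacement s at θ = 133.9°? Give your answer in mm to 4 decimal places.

seg 1 [0°–22.5°] dwell: s stays 0.0000
seg 2 [22.5°–122.8°] cycloidal, h=13: full span → s += 13 → s = 13.0000
seg 3 [122.8°–152.8°] uniform, h=19: θ=133.9° here. β=11.1, B=30. 19·11.1/30 = 7.0300 → s = 20.0300

20.0300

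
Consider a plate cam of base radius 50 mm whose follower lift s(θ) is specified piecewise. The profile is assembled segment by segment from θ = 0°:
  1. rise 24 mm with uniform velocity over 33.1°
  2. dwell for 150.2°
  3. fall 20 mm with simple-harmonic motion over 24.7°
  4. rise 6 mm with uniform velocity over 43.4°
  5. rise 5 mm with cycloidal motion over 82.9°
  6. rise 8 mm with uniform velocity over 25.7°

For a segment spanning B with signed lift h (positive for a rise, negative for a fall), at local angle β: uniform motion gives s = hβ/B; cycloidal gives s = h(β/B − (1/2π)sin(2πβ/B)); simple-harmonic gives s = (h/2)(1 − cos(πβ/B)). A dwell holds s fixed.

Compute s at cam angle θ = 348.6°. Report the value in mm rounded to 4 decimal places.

seg 1 [0°–33.1°] uniform, h=24: full span → s += 24 → s = 24.0000
seg 2 [33.1°–183.3°] dwell: s stays 24.0000
seg 3 [183.3°–208°] simple-harmonic, h=-20: full span → s += -20 → s = 4.0000
seg 4 [208°–251.4°] uniform, h=6: full span → s += 6 → s = 10.0000
seg 5 [251.4°–334.3°] cycloidal, h=5: full span → s += 5 → s = 15.0000
seg 6 [334.3°–360°] uniform, h=8: θ=348.6° here. β=14.3, B=25.7. 8·14.3/25.7 = 4.4514 → s = 19.4514

19.4514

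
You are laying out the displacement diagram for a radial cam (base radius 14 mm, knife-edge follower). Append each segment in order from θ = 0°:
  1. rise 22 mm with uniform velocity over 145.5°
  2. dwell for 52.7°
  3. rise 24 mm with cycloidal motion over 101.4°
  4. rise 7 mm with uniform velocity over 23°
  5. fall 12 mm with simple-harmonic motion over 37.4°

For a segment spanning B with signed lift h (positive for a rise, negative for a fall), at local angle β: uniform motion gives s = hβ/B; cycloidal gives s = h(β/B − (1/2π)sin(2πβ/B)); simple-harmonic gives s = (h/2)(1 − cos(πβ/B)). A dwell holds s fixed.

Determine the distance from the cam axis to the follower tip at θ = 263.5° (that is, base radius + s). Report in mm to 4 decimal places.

seg 1 [0°–145.5°] uniform, h=22: full span → s += 22 → s = 22.0000
seg 2 [145.5°–198.2°] dwell: s stays 22.0000
seg 3 [198.2°–299.6°] cycloidal, h=24: θ=263.5° here. β=65.3, B=101.4. 24·(0.6440 − sin(2π·0.6440)/(2π)) = 18.4588 → s = 40.4588
radial distance = base radius + s = 14 + 40.4588 = 54.4588

54.4588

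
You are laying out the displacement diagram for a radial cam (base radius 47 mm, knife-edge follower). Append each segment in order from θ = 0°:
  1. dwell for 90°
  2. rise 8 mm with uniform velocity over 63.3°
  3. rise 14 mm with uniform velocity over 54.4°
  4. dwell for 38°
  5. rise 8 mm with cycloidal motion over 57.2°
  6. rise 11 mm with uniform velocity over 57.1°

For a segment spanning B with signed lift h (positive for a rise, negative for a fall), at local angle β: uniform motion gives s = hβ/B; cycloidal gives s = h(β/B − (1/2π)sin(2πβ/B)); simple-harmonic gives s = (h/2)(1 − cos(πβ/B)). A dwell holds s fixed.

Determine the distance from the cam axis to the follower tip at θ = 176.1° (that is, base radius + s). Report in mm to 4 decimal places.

seg 1 [0°–90°] dwell: s stays 0.0000
seg 2 [90°–153.3°] uniform, h=8: full span → s += 8 → s = 8.0000
seg 3 [153.3°–207.7°] uniform, h=14: θ=176.1° here. β=22.8, B=54.4. 14·22.8/54.4 = 5.8676 → s = 13.8676
radial distance = base radius + s = 47 + 13.8676 = 60.8676

60.8676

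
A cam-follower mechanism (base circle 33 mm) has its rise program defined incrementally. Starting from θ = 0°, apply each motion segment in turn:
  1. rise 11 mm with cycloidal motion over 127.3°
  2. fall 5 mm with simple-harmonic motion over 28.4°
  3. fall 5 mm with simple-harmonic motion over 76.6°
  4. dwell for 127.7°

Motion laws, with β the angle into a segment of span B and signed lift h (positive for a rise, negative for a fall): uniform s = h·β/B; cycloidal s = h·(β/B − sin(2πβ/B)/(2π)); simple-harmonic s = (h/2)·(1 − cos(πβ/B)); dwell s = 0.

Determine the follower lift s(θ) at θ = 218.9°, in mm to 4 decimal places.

seg 1 [0°–127.3°] cycloidal, h=11: full span → s += 11 → s = 11.0000
seg 2 [127.3°–155.7°] simple-harmonic, h=-5: full span → s += -5 → s = 6.0000
seg 3 [155.7°–232.3°] simple-harmonic, h=-5: θ=218.9° here. β=63.2, B=76.6. -5/2·(1 − cos(π·0.8251)) = -4.6319 → s = 1.3681

1.3681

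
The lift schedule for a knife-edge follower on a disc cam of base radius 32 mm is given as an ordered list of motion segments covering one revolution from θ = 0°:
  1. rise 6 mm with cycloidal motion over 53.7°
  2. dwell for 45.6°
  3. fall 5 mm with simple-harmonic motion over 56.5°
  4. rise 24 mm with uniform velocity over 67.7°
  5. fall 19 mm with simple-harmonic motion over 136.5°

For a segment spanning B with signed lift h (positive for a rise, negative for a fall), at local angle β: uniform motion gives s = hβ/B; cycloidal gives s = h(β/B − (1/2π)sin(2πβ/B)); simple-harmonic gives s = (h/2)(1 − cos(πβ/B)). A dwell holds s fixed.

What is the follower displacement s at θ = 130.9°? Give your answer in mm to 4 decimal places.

seg 1 [0°–53.7°] cycloidal, h=6: full span → s += 6 → s = 6.0000
seg 2 [53.7°–99.3°] dwell: s stays 6.0000
seg 3 [99.3°–155.8°] simple-harmonic, h=-5: θ=130.9° here. β=31.6, B=56.5. -5/2·(1 − cos(π·0.5593)) = -2.9630 → s = 3.0370

3.0370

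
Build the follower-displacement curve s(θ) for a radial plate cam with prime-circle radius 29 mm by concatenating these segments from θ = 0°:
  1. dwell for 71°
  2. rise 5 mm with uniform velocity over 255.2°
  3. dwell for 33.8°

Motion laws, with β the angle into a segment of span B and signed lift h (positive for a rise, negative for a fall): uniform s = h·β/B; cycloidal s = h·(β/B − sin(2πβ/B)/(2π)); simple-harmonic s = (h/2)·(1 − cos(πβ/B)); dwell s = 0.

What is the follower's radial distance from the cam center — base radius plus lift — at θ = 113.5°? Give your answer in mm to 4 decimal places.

seg 1 [0°–71°] dwell: s stays 0.0000
seg 2 [71°–326.2°] uniform, h=5: θ=113.5° here. β=42.5, B=255.2. 5·42.5/255.2 = 0.8327 → s = 0.8327
radial distance = base radius + s = 29 + 0.8327 = 29.8327

29.8327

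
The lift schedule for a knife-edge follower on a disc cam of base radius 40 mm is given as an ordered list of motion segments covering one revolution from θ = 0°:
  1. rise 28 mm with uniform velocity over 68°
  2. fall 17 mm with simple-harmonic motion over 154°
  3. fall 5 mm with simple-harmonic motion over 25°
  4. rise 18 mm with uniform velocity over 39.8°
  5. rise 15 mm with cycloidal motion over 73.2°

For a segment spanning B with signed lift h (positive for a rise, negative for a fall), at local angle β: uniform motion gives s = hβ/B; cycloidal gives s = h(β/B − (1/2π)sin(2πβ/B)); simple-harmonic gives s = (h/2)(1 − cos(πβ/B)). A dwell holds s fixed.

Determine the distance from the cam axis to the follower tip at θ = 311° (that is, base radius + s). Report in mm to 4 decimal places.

seg 1 [0°–68°] uniform, h=28: full span → s += 28 → s = 28.0000
seg 2 [68°–222°] simple-harmonic, h=-17: full span → s += -17 → s = 11.0000
seg 3 [222°–247°] simple-harmonic, h=-5: full span → s += -5 → s = 6.0000
seg 4 [247°–286.8°] uniform, h=18: full span → s += 18 → s = 24.0000
seg 5 [286.8°–360°] cycloidal, h=15: θ=311° here. β=24.2, B=73.2. 15·(0.3306 − sin(2π·0.3306)/(2π)) = 2.8713 → s = 26.8713
radial distance = base radius + s = 40 + 26.8713 = 66.8713

66.8713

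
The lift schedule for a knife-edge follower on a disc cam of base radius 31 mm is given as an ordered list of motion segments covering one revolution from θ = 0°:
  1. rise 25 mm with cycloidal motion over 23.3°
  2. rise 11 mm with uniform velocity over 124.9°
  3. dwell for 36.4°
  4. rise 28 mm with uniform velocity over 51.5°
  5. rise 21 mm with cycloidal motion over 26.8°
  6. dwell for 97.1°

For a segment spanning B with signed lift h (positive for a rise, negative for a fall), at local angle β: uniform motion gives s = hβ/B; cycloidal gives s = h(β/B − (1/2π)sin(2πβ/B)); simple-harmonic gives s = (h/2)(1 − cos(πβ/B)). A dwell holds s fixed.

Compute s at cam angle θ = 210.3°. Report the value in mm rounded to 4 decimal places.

seg 1 [0°–23.3°] cycloidal, h=25: full span → s += 25 → s = 25.0000
seg 2 [23.3°–148.2°] uniform, h=11: full span → s += 11 → s = 36.0000
seg 3 [148.2°–184.6°] dwell: s stays 36.0000
seg 4 [184.6°–236.1°] uniform, h=28: θ=210.3° here. β=25.7, B=51.5. 28·25.7/51.5 = 13.9728 → s = 49.9728

49.9728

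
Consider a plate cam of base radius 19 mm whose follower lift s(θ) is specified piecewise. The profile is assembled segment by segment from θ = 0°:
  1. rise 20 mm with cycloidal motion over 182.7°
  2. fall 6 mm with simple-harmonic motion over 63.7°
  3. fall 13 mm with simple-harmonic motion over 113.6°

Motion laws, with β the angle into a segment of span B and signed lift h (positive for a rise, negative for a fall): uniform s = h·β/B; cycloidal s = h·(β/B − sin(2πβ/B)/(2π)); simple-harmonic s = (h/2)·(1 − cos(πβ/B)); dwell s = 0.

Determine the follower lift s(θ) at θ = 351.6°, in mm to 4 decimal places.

seg 1 [0°–182.7°] cycloidal, h=20: full span → s += 20 → s = 20.0000
seg 2 [182.7°–246.4°] simple-harmonic, h=-6: full span → s += -6 → s = 14.0000
seg 3 [246.4°–360°] simple-harmonic, h=-13: θ=351.6° here. β=105.2, B=113.6. -13/2·(1 − cos(π·0.9261)) = -12.8254 → s = 1.1746

1.1746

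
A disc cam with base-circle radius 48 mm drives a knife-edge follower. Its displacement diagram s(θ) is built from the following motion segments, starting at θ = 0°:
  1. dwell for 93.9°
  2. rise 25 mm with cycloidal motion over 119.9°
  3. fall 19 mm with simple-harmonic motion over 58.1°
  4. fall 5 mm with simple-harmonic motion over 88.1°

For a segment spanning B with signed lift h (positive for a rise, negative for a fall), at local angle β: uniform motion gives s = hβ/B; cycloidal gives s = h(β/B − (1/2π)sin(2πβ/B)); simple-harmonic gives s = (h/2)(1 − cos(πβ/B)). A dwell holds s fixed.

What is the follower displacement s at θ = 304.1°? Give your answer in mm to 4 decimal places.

seg 1 [0°–93.9°] dwell: s stays 0.0000
seg 2 [93.9°–213.8°] cycloidal, h=25: full span → s += 25 → s = 25.0000
seg 3 [213.8°–271.9°] simple-harmonic, h=-19: full span → s += -19 → s = 6.0000
seg 4 [271.9°–360°] simple-harmonic, h=-5: θ=304.1° here. β=32.2, B=88.1. -5/2·(1 − cos(π·0.3655)) = -1.4747 → s = 4.5253

4.5253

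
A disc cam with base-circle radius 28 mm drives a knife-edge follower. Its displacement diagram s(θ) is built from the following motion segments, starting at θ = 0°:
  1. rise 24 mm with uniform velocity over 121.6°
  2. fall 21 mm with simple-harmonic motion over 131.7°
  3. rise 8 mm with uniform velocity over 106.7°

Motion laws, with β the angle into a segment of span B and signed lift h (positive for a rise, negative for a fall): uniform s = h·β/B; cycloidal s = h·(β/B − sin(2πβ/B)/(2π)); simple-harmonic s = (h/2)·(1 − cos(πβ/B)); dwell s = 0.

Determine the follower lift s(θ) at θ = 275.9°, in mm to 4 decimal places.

seg 1 [0°–121.6°] uniform, h=24: full span → s += 24 → s = 24.0000
seg 2 [121.6°–253.3°] simple-harmonic, h=-21: full span → s += -21 → s = 3.0000
seg 3 [253.3°–360°] uniform, h=8: θ=275.9° here. β=22.6, B=106.7. 8·22.6/106.7 = 1.6945 → s = 4.6945

4.6945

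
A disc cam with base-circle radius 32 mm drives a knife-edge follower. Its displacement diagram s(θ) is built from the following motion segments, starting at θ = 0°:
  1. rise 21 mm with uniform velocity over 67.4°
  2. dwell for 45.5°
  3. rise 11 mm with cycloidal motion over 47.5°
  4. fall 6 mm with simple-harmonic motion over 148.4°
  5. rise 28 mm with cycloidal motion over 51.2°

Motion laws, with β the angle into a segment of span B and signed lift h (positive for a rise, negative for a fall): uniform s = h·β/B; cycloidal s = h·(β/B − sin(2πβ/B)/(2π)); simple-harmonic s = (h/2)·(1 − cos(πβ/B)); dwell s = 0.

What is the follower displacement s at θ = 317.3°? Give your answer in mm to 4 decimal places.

seg 1 [0°–67.4°] uniform, h=21: full span → s += 21 → s = 21.0000
seg 2 [67.4°–112.9°] dwell: s stays 21.0000
seg 3 [112.9°–160.4°] cycloidal, h=11: full span → s += 11 → s = 32.0000
seg 4 [160.4°–308.8°] simple-harmonic, h=-6: full span → s += -6 → s = 26.0000
seg 5 [308.8°–360°] cycloidal, h=28: θ=317.3° here. β=8.5, B=51.2. 28·(0.1660 − sin(2π·0.1660)/(2π)) = 0.7983 → s = 26.7983

26.7983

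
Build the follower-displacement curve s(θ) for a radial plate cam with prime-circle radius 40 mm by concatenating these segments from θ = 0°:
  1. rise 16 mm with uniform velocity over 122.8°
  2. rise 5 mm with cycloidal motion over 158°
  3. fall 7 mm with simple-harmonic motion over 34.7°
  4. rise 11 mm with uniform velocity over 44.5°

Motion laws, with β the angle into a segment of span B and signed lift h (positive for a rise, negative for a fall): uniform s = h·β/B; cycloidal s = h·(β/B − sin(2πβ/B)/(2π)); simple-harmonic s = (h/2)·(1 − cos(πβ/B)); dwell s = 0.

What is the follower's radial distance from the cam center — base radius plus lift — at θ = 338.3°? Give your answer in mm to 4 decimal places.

seg 1 [0°–122.8°] uniform, h=16: full span → s += 16 → s = 16.0000
seg 2 [122.8°–280.8°] cycloidal, h=5: full span → s += 5 → s = 21.0000
seg 3 [280.8°–315.5°] simple-harmonic, h=-7: full span → s += -7 → s = 14.0000
seg 4 [315.5°–360°] uniform, h=11: θ=338.3° here. β=22.8, B=44.5. 11·22.8/44.5 = 5.6360 → s = 19.6360
radial distance = base radius + s = 40 + 19.6360 = 59.6360

59.6360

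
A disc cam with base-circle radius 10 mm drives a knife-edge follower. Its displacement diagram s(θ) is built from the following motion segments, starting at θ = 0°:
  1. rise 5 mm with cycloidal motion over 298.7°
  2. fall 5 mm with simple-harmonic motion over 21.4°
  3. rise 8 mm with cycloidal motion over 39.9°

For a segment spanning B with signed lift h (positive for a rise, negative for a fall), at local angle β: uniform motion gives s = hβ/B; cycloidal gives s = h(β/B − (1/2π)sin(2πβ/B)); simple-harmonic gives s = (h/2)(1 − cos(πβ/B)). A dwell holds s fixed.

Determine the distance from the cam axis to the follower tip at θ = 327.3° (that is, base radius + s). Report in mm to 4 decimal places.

seg 1 [0°–298.7°] cycloidal, h=5: full span → s += 5 → s = 5.0000
seg 2 [298.7°–320.1°] simple-harmonic, h=-5: full span → s += -5 → s = 0.0000
seg 3 [320.1°–360°] cycloidal, h=8: θ=327.3° here. β=7.2, B=39.9. 8·(0.1805 − sin(2π·0.1805)/(2π)) = 0.2900 → s = 0.2900
radial distance = base radius + s = 10 + 0.2900 = 10.2900

10.2900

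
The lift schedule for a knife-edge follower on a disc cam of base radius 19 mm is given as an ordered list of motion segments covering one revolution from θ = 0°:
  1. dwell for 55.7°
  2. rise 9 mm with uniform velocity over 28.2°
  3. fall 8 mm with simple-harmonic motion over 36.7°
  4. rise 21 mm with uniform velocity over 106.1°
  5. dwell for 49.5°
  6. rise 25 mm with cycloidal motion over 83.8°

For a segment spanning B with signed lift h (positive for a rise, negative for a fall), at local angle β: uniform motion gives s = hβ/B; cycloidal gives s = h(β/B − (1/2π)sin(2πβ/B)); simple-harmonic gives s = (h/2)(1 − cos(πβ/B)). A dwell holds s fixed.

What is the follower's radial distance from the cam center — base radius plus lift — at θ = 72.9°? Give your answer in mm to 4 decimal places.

seg 1 [0°–55.7°] dwell: s stays 0.0000
seg 2 [55.7°–83.9°] uniform, h=9: θ=72.9° here. β=17.2, B=28.2. 9·17.2/28.2 = 5.4894 → s = 5.4894
radial distance = base radius + s = 19 + 5.4894 = 24.4894

24.4894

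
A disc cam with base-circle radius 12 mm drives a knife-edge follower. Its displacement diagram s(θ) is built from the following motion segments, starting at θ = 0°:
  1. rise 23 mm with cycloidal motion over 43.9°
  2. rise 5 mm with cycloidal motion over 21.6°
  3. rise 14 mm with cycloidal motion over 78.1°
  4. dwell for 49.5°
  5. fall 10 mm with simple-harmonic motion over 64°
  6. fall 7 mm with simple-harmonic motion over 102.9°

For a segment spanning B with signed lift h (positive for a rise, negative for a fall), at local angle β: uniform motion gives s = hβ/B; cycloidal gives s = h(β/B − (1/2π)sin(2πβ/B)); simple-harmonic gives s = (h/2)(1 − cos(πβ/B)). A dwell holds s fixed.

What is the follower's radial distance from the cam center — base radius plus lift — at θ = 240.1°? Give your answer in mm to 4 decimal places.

seg 1 [0°–43.9°] cycloidal, h=23: full span → s += 23 → s = 23.0000
seg 2 [43.9°–65.5°] cycloidal, h=5: full span → s += 5 → s = 28.0000
seg 3 [65.5°–143.6°] cycloidal, h=14: full span → s += 14 → s = 42.0000
seg 4 [143.6°–193.1°] dwell: s stays 42.0000
seg 5 [193.1°–257.1°] simple-harmonic, h=-10: θ=240.1° here. β=47, B=64. -10/2·(1 − cos(π·0.7344)) = -8.3578 → s = 33.6422
radial distance = base radius + s = 12 + 33.6422 = 45.6422

45.6422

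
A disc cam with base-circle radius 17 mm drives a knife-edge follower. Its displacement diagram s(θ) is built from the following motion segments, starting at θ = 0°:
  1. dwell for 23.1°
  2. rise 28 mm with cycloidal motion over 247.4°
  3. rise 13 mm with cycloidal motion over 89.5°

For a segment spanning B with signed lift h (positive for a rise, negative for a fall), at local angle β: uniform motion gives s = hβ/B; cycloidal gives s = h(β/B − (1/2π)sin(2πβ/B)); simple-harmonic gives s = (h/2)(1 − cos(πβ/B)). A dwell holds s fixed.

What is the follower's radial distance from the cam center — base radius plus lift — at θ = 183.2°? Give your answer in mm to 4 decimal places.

seg 1 [0°–23.1°] dwell: s stays 0.0000
seg 2 [23.1°–270.5°] cycloidal, h=28: θ=183.2° here. β=160.1, B=247.4. 28·(0.6471 − sin(2π·0.6471)/(2π)) = 21.6771 → s = 21.6771
radial distance = base radius + s = 17 + 21.6771 = 38.6771

38.6771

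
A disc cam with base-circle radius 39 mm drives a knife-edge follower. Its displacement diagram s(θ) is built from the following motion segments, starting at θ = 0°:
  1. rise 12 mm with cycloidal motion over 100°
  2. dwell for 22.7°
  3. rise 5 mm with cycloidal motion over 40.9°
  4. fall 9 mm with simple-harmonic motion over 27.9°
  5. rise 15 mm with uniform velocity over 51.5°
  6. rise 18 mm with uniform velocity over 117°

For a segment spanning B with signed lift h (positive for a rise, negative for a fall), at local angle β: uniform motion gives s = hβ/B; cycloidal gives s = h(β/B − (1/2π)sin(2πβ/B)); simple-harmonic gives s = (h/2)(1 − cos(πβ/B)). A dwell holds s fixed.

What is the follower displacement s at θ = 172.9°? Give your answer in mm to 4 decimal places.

seg 1 [0°–100°] cycloidal, h=12: full span → s += 12 → s = 12.0000
seg 2 [100°–122.7°] dwell: s stays 12.0000
seg 3 [122.7°–163.6°] cycloidal, h=5: full span → s += 5 → s = 17.0000
seg 4 [163.6°–191.5°] simple-harmonic, h=-9: θ=172.9° here. β=9.3, B=27.9. -9/2·(1 − cos(π·0.3333)) = -2.2500 → s = 14.7500

14.7500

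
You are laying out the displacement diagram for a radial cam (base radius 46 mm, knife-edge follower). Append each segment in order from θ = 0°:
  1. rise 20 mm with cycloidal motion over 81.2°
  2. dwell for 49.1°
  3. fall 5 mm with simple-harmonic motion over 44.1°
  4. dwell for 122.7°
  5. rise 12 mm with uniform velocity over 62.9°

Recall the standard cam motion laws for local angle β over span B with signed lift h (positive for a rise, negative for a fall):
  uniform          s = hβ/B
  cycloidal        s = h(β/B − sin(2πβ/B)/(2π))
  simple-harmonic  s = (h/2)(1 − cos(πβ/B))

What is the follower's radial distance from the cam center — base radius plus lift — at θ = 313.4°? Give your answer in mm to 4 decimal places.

seg 1 [0°–81.2°] cycloidal, h=20: full span → s += 20 → s = 20.0000
seg 2 [81.2°–130.3°] dwell: s stays 20.0000
seg 3 [130.3°–174.4°] simple-harmonic, h=-5: full span → s += -5 → s = 15.0000
seg 4 [174.4°–297.1°] dwell: s stays 15.0000
seg 5 [297.1°–360°] uniform, h=12: θ=313.4° here. β=16.3, B=62.9. 12·16.3/62.9 = 3.1097 → s = 18.1097
radial distance = base radius + s = 46 + 18.1097 = 64.1097

64.1097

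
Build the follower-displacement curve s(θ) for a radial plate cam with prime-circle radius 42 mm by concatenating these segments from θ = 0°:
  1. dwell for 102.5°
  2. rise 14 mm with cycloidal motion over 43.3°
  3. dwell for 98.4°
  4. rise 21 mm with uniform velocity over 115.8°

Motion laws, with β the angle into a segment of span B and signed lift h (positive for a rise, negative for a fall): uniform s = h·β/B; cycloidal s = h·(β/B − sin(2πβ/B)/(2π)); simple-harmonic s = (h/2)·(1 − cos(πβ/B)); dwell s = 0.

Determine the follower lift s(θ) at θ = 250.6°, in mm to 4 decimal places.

seg 1 [0°–102.5°] dwell: s stays 0.0000
seg 2 [102.5°–145.8°] cycloidal, h=14: full span → s += 14 → s = 14.0000
seg 3 [145.8°–244.2°] dwell: s stays 14.0000
seg 4 [244.2°–360°] uniform, h=21: θ=250.6° here. β=6.4, B=115.8. 21·6.4/115.8 = 1.1606 → s = 15.1606

15.1606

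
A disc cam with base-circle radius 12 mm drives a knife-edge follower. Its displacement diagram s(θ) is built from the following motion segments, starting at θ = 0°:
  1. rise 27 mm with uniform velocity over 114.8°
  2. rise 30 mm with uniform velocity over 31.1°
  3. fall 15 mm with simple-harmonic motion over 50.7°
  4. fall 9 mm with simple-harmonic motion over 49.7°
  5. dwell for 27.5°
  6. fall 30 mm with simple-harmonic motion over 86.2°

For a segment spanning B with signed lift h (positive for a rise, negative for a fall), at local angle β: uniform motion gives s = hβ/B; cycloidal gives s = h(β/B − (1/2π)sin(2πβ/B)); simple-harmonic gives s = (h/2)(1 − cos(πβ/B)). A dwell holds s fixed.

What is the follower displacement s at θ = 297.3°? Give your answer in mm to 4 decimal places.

seg 1 [0°–114.8°] uniform, h=27: full span → s += 27 → s = 27.0000
seg 2 [114.8°–145.9°] uniform, h=30: full span → s += 30 → s = 57.0000
seg 3 [145.9°–196.6°] simple-harmonic, h=-15: full span → s += -15 → s = 42.0000
seg 4 [196.6°–246.3°] simple-harmonic, h=-9: full span → s += -9 → s = 33.0000
seg 5 [246.3°–273.8°] dwell: s stays 33.0000
seg 6 [273.8°–360°] simple-harmonic, h=-30: θ=297.3° here. β=23.5, B=86.2. -30/2·(1 − cos(π·0.2726)) = -5.1733 → s = 27.8267

27.8267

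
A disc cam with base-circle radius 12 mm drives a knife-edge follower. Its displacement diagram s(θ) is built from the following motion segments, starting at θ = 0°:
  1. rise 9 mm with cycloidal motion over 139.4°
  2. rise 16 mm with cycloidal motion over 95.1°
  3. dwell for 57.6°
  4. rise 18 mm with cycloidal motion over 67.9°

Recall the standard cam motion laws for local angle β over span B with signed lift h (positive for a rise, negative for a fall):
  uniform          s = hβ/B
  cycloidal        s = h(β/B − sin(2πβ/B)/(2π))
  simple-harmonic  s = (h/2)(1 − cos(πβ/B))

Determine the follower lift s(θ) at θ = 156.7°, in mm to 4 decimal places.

seg 1 [0°–139.4°] cycloidal, h=9: full span → s += 9 → s = 9.0000
seg 2 [139.4°–234.5°] cycloidal, h=16: θ=156.7° here. β=17.3, B=95.1. 16·(0.1819 − sin(2π·0.1819)/(2π)) = 0.5936 → s = 9.5936

9.5936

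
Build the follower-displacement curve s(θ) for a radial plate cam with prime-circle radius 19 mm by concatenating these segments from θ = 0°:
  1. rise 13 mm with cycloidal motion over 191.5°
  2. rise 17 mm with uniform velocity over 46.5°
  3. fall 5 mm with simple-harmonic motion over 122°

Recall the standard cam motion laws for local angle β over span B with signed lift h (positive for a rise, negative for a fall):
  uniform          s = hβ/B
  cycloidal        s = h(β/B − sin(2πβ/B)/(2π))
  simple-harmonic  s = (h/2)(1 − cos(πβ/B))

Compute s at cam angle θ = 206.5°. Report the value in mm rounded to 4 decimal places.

seg 1 [0°–191.5°] cycloidal, h=13: full span → s += 13 → s = 13.0000
seg 2 [191.5°–238°] uniform, h=17: θ=206.5° here. β=15, B=46.5. 17·15/46.5 = 5.4839 → s = 18.4839

18.4839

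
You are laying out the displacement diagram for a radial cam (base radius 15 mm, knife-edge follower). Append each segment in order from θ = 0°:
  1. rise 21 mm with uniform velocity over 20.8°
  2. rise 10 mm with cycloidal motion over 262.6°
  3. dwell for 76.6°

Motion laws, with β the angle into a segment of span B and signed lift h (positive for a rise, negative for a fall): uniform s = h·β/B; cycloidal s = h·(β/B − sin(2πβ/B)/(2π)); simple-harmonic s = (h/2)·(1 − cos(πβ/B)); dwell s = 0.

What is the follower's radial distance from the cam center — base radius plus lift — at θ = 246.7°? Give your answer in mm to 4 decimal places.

seg 1 [0°–20.8°] uniform, h=21: full span → s += 21 → s = 21.0000
seg 2 [20.8°–283.4°] cycloidal, h=10: θ=246.7° here. β=225.9, B=262.6. 10·(0.8602 − sin(2π·0.8602)/(2π)) = 9.8272 → s = 30.8272
radial distance = base radius + s = 15 + 30.8272 = 45.8272

45.8272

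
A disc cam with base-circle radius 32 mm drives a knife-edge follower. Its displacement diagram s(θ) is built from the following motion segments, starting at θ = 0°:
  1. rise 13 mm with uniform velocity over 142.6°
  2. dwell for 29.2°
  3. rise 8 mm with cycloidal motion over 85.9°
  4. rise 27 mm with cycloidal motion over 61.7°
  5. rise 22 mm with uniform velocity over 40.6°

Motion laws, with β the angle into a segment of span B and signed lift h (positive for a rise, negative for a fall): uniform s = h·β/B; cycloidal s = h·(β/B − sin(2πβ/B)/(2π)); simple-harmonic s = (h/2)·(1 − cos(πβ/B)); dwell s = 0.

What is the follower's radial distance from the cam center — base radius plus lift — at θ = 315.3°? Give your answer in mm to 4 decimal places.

seg 1 [0°–142.6°] uniform, h=13: full span → s += 13 → s = 13.0000
seg 2 [142.6°–171.8°] dwell: s stays 13.0000
seg 3 [171.8°–257.7°] cycloidal, h=8: full span → s += 8 → s = 21.0000
seg 4 [257.7°–319.4°] cycloidal, h=27: θ=315.3° here. β=57.6, B=61.7. 27·(0.9335 − sin(2π·0.9335)/(2π)) = 26.9483 → s = 47.9483
radial distance = base radius + s = 32 + 47.9483 = 79.9483

79.9483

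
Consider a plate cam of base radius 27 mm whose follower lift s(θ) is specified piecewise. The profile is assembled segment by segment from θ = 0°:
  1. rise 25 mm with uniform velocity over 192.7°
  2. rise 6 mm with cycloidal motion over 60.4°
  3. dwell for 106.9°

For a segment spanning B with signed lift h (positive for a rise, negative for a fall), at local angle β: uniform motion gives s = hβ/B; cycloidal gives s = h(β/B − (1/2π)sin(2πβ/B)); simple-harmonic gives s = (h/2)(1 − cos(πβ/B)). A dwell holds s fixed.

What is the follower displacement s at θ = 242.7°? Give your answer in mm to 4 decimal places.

seg 1 [0°–192.7°] uniform, h=25: full span → s += 25 → s = 25.0000
seg 2 [192.7°–253.1°] cycloidal, h=6: θ=242.7° here. β=50, B=60.4. 6·(0.8278 − sin(2π·0.8278)/(2π)) = 5.8099 → s = 30.8099

30.8099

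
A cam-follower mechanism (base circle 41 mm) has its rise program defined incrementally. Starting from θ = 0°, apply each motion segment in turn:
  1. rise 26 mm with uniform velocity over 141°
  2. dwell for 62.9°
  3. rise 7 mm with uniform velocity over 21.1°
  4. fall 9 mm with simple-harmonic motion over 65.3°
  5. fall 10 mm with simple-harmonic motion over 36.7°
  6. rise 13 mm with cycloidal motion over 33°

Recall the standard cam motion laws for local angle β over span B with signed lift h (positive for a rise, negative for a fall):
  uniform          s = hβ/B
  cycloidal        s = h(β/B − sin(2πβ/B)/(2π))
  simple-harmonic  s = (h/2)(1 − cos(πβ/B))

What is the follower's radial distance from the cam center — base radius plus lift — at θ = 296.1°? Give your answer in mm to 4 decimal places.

seg 1 [0°–141°] uniform, h=26: full span → s += 26 → s = 26.0000
seg 2 [141°–203.9°] dwell: s stays 26.0000
seg 3 [203.9°–225°] uniform, h=7: full span → s += 7 → s = 33.0000
seg 4 [225°–290.3°] simple-harmonic, h=-9: full span → s += -9 → s = 24.0000
seg 5 [290.3°–327°] simple-harmonic, h=-10: θ=296.1° here. β=5.8, B=36.7. -10/2·(1 − cos(π·0.1580)) = -0.6037 → s = 23.3963
radial distance = base radius + s = 41 + 23.3963 = 64.3963

64.3963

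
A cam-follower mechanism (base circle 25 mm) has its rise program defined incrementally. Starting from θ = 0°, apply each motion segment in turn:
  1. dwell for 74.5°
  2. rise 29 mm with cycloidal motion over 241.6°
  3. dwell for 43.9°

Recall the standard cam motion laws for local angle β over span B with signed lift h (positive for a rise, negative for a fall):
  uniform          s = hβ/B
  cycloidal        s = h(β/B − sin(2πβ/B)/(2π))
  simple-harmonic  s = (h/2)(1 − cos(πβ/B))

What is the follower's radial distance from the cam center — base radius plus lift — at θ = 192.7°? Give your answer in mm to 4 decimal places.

seg 1 [0°–74.5°] dwell: s stays 0.0000
seg 2 [74.5°–316.1°] cycloidal, h=29: θ=192.7° here. β=118.2, B=241.6. 29·(0.4892 − sin(2π·0.4892)/(2π)) = 13.8761 → s = 13.8761
radial distance = base radius + s = 25 + 13.8761 = 38.8761

38.8761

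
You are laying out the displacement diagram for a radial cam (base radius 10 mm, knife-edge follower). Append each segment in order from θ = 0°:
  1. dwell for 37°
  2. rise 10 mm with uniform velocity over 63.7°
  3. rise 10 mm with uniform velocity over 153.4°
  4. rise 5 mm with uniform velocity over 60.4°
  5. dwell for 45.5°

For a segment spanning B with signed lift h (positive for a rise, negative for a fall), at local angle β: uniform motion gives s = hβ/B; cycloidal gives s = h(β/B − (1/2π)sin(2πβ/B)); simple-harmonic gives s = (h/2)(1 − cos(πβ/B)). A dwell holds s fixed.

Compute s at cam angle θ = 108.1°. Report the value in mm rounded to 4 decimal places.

seg 1 [0°–37°] dwell: s stays 0.0000
seg 2 [37°–100.7°] uniform, h=10: full span → s += 10 → s = 10.0000
seg 3 [100.7°–254.1°] uniform, h=10: θ=108.1° here. β=7.4, B=153.4. 10·7.4/153.4 = 0.4824 → s = 10.4824

10.4824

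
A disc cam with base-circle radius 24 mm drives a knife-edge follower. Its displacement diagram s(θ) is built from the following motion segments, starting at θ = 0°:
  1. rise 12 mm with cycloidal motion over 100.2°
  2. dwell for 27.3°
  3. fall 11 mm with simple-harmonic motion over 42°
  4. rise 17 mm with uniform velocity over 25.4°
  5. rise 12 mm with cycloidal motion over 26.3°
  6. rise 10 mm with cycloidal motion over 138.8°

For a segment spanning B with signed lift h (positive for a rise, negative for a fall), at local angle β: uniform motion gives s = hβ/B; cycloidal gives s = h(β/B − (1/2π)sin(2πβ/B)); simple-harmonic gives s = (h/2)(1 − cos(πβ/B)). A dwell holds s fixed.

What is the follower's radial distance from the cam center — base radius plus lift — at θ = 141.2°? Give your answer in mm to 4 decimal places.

seg 1 [0°–100.2°] cycloidal, h=12: full span → s += 12 → s = 12.0000
seg 2 [100.2°–127.5°] dwell: s stays 12.0000
seg 3 [127.5°–169.5°] simple-harmonic, h=-11: θ=141.2° here. β=13.7, B=42. -11/2·(1 − cos(π·0.3262)) = -2.6438 → s = 9.3562
radial distance = base radius + s = 24 + 9.3562 = 33.3562

33.3562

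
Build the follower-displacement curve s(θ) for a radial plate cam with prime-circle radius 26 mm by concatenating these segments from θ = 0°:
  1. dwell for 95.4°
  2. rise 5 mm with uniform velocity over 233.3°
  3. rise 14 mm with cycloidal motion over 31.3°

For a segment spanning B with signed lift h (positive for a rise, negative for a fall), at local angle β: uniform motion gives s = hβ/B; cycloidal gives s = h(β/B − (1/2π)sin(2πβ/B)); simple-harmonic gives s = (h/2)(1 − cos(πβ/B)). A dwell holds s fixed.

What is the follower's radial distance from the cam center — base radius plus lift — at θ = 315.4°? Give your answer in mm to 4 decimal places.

seg 1 [0°–95.4°] dwell: s stays 0.0000
seg 2 [95.4°–328.7°] uniform, h=5: θ=315.4° here. β=220, B=233.3. 5·220/233.3 = 4.7150 → s = 4.7150
radial distance = base radius + s = 26 + 4.7150 = 30.7150

30.7150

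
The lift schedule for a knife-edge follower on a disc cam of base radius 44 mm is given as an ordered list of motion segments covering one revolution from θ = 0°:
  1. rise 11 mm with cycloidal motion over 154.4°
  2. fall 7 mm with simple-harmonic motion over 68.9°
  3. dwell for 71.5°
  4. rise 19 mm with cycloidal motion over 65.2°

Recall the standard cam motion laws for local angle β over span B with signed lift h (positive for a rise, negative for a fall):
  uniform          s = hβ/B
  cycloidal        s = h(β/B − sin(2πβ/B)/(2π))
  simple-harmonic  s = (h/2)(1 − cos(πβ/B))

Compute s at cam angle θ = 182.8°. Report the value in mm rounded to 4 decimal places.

seg 1 [0°–154.4°] cycloidal, h=11: full span → s += 11 → s = 11.0000
seg 2 [154.4°–223.3°] simple-harmonic, h=-7: θ=182.8° here. β=28.4, B=68.9. -7/2·(1 − cos(π·0.4122)) = -2.5467 → s = 8.4533

8.4533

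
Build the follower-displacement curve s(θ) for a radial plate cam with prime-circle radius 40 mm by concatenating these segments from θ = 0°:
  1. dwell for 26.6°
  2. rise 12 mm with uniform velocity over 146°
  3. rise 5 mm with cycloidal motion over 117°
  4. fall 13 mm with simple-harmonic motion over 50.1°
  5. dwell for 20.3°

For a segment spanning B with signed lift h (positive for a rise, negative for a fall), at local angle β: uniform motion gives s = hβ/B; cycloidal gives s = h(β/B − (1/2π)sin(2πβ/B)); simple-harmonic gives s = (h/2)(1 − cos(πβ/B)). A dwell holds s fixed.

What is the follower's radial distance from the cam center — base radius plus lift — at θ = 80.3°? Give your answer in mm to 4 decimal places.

seg 1 [0°–26.6°] dwell: s stays 0.0000
seg 2 [26.6°–172.6°] uniform, h=12: θ=80.3° here. β=53.7, B=146. 12·53.7/146 = 4.4137 → s = 4.4137
radial distance = base radius + s = 40 + 4.4137 = 44.4137

44.4137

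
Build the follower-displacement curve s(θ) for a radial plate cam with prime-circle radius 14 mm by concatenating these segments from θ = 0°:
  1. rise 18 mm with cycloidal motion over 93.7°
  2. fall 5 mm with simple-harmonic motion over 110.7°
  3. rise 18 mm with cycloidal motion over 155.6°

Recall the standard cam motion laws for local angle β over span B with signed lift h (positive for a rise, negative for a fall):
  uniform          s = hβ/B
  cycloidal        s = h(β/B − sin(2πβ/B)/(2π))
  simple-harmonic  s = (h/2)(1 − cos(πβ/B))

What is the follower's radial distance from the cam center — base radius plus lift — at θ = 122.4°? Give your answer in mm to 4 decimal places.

seg 1 [0°–93.7°] cycloidal, h=18: full span → s += 18 → s = 18.0000
seg 2 [93.7°–204.4°] simple-harmonic, h=-5: θ=122.4° here. β=28.7, B=110.7. -5/2·(1 − cos(π·0.2593)) = -0.7844 → s = 17.2156
radial distance = base radius + s = 14 + 17.2156 = 31.2156

31.2156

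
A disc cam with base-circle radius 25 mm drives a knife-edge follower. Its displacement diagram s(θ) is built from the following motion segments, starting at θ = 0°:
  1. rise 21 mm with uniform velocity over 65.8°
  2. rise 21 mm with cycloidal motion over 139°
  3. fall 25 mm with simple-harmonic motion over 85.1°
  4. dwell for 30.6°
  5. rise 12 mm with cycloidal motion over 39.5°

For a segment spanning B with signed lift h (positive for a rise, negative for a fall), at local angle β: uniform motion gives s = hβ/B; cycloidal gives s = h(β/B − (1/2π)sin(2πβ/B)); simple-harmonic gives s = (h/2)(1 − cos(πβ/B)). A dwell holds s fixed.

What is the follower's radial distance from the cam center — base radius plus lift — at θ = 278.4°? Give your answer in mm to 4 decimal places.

seg 1 [0°–65.8°] uniform, h=21: full span → s += 21 → s = 21.0000
seg 2 [65.8°–204.8°] cycloidal, h=21: full span → s += 21 → s = 42.0000
seg 3 [204.8°–289.9°] simple-harmonic, h=-25: θ=278.4° here. β=73.6, B=85.1. -25/2·(1 − cos(π·0.8649)) = -23.8904 → s = 18.1096
radial distance = base radius + s = 25 + 18.1096 = 43.1096

43.1096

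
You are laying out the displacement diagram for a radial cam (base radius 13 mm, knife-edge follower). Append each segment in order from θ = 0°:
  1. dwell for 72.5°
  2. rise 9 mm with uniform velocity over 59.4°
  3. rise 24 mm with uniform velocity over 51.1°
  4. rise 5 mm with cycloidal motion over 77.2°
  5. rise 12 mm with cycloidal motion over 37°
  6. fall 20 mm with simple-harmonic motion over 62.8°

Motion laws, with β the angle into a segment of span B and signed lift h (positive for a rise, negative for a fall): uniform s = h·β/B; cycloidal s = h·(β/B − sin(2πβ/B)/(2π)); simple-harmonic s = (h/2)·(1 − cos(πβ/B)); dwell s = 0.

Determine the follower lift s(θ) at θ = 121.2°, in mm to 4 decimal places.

seg 1 [0°–72.5°] dwell: s stays 0.0000
seg 2 [72.5°–131.9°] uniform, h=9: θ=121.2° here. β=48.7, B=59.4. 9·48.7/59.4 = 7.3788 → s = 7.3788

7.3788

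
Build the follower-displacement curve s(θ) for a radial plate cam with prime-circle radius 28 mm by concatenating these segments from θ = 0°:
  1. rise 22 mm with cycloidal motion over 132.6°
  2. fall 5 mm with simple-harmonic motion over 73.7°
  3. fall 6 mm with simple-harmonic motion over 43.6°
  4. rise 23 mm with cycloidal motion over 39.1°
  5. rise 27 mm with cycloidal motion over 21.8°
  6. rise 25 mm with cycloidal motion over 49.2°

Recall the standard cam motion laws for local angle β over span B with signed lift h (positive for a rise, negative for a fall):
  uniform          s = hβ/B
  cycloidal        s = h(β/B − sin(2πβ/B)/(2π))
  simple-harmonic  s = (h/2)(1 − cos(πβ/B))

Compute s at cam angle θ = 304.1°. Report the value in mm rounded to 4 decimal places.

seg 1 [0°–132.6°] cycloidal, h=22: full span → s += 22 → s = 22.0000
seg 2 [132.6°–206.3°] simple-harmonic, h=-5: full span → s += -5 → s = 17.0000
seg 3 [206.3°–249.9°] simple-harmonic, h=-6: full span → s += -6 → s = 11.0000
seg 4 [249.9°–289°] cycloidal, h=23: full span → s += 23 → s = 34.0000
seg 5 [289°–310.8°] cycloidal, h=27: θ=304.1° here. β=15.1, B=21.8. 27·(0.6927 − sin(2π·0.6927)/(2π)) = 22.7231 → s = 56.7231

56.7231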